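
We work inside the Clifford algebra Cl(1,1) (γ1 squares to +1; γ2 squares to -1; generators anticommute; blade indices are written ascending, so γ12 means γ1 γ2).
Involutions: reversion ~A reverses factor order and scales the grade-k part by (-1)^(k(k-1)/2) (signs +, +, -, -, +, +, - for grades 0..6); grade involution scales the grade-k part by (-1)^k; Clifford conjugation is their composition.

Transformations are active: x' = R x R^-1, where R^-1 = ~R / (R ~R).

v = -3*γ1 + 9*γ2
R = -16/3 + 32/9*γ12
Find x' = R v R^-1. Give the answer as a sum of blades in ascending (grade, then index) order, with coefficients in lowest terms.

~R = -16/3 - 32/9*γ12, and R ~R = 1280/81, so R^-1 = ~R / (1280/81).
R v = -16*γ1 - 112/3*γ2
Answer: 69/5*γ1 + 81/5*γ2


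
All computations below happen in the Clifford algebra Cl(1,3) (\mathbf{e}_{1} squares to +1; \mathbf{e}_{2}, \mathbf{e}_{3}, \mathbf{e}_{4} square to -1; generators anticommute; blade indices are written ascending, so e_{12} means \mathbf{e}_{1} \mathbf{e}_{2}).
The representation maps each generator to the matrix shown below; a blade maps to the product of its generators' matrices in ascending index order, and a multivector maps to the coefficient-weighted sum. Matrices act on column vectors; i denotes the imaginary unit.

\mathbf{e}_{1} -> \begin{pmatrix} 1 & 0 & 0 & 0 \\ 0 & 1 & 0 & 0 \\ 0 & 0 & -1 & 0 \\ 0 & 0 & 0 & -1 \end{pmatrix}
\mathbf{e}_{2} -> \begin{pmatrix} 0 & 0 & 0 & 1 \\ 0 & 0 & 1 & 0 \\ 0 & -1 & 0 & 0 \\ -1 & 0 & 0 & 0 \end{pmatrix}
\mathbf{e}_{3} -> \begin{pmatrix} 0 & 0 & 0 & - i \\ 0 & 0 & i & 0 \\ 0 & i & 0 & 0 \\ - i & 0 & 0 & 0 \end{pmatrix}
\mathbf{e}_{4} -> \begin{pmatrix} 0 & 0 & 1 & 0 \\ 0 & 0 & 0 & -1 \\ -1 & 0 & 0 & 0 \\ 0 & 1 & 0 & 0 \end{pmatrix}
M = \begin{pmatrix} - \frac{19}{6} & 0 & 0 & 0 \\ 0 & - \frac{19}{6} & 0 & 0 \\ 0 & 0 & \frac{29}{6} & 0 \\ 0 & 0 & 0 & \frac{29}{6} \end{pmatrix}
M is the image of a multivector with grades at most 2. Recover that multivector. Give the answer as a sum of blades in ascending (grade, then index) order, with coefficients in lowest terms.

Method: the blade images are trace-orthogonal — tr(rho(e_A) rho(e_B)^-1) = 4 if A = B and 0 otherwise — and rho(e_A)^-1 = (e_A)^2 * rho(e_A) with (e_A)^2 = +1 or -1, so the coefficient of e_A in the preimage is (e_A)^2 * tr(M rho(e_A))/4.
Nonzero projections over blades of grade <= 2: 1: (1)^2 = +1, tr(M 1) = \frac{10}{3}, coefficient \frac{5}{6}; e_{1}: (e_{1})^2 = +1, tr(M rho(e_{1})) = -16, coefficient -4. Every other blade of grade <= 2 projects to 0.
Answer: \frac{5}{6} - 4 e_{1}


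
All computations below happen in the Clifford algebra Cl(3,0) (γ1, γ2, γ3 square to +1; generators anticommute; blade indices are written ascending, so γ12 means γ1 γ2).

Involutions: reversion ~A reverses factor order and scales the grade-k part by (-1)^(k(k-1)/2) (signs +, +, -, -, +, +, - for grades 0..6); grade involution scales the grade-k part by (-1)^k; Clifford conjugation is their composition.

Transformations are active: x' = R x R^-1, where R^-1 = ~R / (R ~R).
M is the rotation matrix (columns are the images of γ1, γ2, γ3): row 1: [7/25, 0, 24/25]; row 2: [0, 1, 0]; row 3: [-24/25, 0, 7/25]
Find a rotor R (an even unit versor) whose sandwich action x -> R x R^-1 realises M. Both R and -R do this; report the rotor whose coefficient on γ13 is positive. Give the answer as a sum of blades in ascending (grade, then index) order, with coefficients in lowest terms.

Method: write R = a + b12*γ12 + b13*γ13 + b23*γ23 with a^2 + b12^2 + b13^2 + b23^2 = 1 (so R^-1 = ~R). Expanding the columns R e_j ~R gives tr M = 4a^2 - 1 and, from the antisymmetric part, M21 - M12 = -4a*b12, M13 - M31 = 4a*b13, M32 - M23 = -4a*b23.
Here tr M = 39/25, so a^2 = (1 + tr M)/4 = 16/25 and a = ±4/5. Taking a = 4/5: M21 - M12 = 0, M13 - M31 = 48/25, M32 - M23 = 0, giving b12 = 0, b13 = 3/5, b23 = 0, i.e. R = 4/5 + 3/5*γ13.
Its γ13 coefficient is already positive.
Answer: 4/5 + 3/5*γ13. Recall the cover is two-to-one: with M of trace 39/25, both preimages act alike, and the stated γ13 sign chooses the sheet.


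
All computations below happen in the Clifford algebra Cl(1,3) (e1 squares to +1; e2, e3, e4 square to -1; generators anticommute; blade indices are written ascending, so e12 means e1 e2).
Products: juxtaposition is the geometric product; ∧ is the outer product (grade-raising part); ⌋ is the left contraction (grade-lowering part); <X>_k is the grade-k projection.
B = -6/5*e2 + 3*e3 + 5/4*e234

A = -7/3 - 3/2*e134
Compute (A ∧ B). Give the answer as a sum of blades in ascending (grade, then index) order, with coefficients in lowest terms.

step 1: 14/5*e2 - 7*e3 - 35/12*e234 + 9/5*e1234
Answer: 14/5*e2 - 7*e3 - 35/12*e234 + 9/5*e1234


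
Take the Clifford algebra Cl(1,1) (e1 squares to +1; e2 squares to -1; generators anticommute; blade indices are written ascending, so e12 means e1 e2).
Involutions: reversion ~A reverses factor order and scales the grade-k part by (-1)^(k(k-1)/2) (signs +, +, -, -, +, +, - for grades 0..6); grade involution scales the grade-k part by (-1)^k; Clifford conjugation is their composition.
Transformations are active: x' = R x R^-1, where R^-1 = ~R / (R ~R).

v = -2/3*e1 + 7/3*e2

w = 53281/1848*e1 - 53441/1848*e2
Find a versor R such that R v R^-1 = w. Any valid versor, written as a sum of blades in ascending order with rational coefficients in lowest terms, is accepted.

The midline construction: v and w both square to -5, so reflecting in their sum 52049/1848*e1 - 49129/1848*e2 exchanges them.
Answer: 52049/1848*e1 - 49129/1848*e2


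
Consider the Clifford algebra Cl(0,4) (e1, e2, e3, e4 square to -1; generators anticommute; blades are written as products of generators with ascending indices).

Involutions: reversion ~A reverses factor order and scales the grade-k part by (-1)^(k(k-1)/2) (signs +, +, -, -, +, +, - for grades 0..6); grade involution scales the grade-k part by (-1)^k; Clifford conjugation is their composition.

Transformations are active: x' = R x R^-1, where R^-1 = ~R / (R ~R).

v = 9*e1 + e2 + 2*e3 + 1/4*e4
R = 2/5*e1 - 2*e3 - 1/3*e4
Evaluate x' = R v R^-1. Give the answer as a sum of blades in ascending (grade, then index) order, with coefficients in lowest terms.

~R = 2/5*e1 - 2*e3 - 1/3*e4, and R ~R = -961/225, so R^-1 = ~R / (-961/225).
R v = 29/60 + 2/5*e1 e2 + 94/5*e1 e3 + 31/10*e1 e4 + 2*e2 e3 + 1/3*e2 e4 + 1/6*e3 e4
Answer: -8736/961*e1 - e2 - 1487/961*e3 - 671/3844*e4


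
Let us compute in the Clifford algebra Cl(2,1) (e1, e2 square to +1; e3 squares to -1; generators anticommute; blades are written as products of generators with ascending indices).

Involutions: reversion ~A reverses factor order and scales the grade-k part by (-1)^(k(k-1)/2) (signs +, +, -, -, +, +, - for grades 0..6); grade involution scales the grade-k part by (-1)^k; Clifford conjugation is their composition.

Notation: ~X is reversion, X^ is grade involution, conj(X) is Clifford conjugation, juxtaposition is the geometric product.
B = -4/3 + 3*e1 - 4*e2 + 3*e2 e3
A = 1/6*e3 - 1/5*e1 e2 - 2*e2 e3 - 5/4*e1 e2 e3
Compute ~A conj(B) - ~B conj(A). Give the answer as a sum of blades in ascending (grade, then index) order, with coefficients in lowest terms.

first term: -6 - 59/20*e1 + 1/10*e2 - 74/9*e3 - 4/15*e1 e2 - 51/10*e1 e3 - 85/12*e2 e3 - 23/3*e1 e2 e3
second term: -6 + 91/20*e1 + 1/10*e2 - 70/9*e3 - 4/15*e1 e2 - 49/10*e1 e3 - 23/4*e2 e3 + 23/3*e1 e2 e3
Answer: -15/2*e1 - 4/9*e3 - 1/5*e1 e3 - 4/3*e2 e3 - 46/3*e1 e2 e3


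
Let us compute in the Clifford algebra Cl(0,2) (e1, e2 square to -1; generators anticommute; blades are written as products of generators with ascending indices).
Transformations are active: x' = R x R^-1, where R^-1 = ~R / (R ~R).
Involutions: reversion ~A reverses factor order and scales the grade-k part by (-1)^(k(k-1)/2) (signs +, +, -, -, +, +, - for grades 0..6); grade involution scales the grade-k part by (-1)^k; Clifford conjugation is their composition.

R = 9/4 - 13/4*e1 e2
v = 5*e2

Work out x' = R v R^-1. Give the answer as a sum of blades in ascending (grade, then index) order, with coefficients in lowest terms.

~R = 9/4 + 13/4*e1 e2, and R ~R = 125/8, so R^-1 = ~R / (125/8).
R v = 65/4*e1 + 45/4*e2
Answer: 117/25*e1 - 44/25*e2


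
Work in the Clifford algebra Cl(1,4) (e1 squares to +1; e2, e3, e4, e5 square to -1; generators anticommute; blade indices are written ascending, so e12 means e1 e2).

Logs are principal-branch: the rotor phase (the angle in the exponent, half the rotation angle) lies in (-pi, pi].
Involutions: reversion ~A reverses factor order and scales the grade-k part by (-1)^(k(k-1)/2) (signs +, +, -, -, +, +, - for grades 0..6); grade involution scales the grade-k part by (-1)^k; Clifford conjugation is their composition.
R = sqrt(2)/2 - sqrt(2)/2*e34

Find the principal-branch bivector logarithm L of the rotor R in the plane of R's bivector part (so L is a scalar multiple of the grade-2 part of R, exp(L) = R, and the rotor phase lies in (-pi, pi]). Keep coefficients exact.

The scalar part of R is sqrt(2)/2, which pins the rotor phase on the principal branch; dividing the bivector part by the sine of that phase recovers the unit plane, and L is the phase times that plane.
Concretely: cos(phase) = sqrt(2)/2 gives phase = ±pi/4, and since phase/sin(phase) is even the sign is immaterial: L = (phase/sin(phase)) * <R>_2 = (sqrt(2)*pi/4) * <R>_2.
Answer: -pi/4*e34


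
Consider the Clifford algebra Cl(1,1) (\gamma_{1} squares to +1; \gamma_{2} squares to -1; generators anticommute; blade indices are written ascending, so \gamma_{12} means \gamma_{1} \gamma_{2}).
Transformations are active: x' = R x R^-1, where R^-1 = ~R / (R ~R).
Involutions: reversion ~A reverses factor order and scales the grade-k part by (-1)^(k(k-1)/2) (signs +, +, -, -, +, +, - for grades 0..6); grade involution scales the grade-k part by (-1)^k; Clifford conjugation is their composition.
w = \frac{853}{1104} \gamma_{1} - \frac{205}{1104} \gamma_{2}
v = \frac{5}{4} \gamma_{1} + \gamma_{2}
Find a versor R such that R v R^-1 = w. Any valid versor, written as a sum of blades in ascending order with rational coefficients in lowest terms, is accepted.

Take R = v + w = \frac{2233}{1104} \gamma_{1} + \frac{899}{1104} \gamma_{2}. Because q(v) = q(w) = \frac{9}{16}, conjugation by R sends v exactly to w.
Answer: \frac{2233}{1104} \gamma_{1} + \frac{899}{1104} \gamma_{2}


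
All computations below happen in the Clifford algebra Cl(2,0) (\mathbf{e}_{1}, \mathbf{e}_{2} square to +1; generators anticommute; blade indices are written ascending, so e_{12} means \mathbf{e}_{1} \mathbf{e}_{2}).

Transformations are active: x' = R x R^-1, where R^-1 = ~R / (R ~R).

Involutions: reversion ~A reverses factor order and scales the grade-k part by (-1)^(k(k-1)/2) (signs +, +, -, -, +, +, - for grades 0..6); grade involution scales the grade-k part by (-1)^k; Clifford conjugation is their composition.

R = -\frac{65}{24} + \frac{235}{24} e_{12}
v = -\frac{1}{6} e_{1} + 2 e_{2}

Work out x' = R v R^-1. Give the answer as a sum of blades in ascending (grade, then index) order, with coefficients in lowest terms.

~R = -\frac{65}{24} - \frac{235}{24} e_{12}, and R ~R = \frac{29725}{288}, so R^-1 = ~R / (\frac{29725}{288}).
R v = \frac{2885}{144} e_{1} - \frac{545}{144} e_{2}
Answer: -\frac{1052}{1189} e_{1} - \frac{12851}{7134} e_{2}


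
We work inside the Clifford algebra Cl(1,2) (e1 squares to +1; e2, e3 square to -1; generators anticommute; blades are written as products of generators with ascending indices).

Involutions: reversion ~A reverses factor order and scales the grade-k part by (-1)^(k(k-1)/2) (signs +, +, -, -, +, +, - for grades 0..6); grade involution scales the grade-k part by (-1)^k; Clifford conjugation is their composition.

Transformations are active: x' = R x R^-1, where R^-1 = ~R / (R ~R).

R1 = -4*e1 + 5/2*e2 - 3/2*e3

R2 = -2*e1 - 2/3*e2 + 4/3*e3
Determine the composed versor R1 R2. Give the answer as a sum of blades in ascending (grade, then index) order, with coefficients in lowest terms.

Distribute over the terms of R1 (each basis-blade product reordered to ascending indices, repeated generators contracted through their squares):
(-4*e1) R2 = 8 + 8/3*e1 e2 - 16/3*e1 e3
(5/2*e2) R2 = 5/3 + 5*e1 e2 + 10/3*e2 e3
(-3/2*e3) R2 = 2 - 3*e1 e3 - e2 e3
Summing the partial products and collecting blades:
Answer: 35/3 + 23/3*e1 e2 - 25/3*e1 e3 + 7/3*e2 e3


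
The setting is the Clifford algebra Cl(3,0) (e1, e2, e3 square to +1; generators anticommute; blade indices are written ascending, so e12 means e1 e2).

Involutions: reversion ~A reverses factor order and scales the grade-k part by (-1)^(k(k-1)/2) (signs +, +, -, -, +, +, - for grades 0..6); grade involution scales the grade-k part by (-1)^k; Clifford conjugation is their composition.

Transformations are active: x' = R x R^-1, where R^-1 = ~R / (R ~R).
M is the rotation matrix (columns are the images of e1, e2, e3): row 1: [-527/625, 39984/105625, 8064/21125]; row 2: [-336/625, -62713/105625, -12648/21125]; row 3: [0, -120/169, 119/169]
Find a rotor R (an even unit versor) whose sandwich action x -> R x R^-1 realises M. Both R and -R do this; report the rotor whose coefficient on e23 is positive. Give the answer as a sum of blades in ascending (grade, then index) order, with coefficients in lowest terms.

Method: write R = a + b12*e12 + b13*e13 + b23*e23 with a^2 + b12^2 + b13^2 + b23^2 = 1 (so R^-1 = ~R). Expanding the columns R e_j ~R gives tr M = 4a^2 - 1 and, from the antisymmetric part, M21 - M12 = -4a*b12, M13 - M31 = 4a*b13, M32 - M23 = -4a*b23.
Here tr M = -77401/105625, so a^2 = (1 + tr M)/4 = 7056/105625 and a = ±84/325. Taking a = 84/325: M21 - M12 = -96768/105625, M13 - M31 = 8064/21125, M32 - M23 = -2352/21125, giving b12 = 288/325, b13 = 24/65, b23 = 7/65, i.e. R = 84/325 + 288/325*e12 + 24/65*e13 + 7/65*e23.
Its e23 coefficient is already positive.
Answer: 84/325 + 288/325*e12 + 24/65*e13 + 7/65*e23. Note: both R and -R realise this M (trace -77401/105625); the covering map identifies them, and the e23-coefficient sign is the tie-breaker.


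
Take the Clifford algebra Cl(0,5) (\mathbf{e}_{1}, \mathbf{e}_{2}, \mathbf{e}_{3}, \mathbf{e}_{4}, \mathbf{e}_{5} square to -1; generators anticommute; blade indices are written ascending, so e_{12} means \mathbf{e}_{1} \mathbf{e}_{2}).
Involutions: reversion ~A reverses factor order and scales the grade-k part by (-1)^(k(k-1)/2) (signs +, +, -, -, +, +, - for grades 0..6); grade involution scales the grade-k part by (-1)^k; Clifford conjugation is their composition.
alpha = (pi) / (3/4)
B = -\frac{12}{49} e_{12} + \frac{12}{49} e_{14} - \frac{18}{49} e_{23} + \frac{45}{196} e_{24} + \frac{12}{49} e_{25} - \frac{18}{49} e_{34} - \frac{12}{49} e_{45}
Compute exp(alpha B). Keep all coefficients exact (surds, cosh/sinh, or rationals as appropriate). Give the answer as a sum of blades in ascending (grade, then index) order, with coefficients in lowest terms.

B^2 term by term: the squares give (-\frac{12}{49})^2*(e_{12})^2 + (\frac{12}{49})^2*(e_{14})^2 + (-\frac{18}{49})^2*(e_{23})^2 + (\frac{45}{196})^2*(e_{24})^2 + (\frac{12}{49})^2*(e_{25})^2 + (-\frac{18}{49})^2*(e_{34})^2 + (-\frac{12}{49})^2*(e_{45})^2 = \frac{144}{2401}*(-1) + \frac{144}{2401}*(-1) + \frac{324}{2401}*(-1) + \frac{2025}{38416}*(-1) + \frac{144}{2401}*(-1) + \frac{324}{2401}*(-1) + \frac{144}{2401}*(-1) = -\frac{9}{16} (each basis 2-blade squares to minus the product of its generators' squares); cross terms between blades sharing an index anticommute and cancel; the commuting (index-disjoint) pairs give grade-4 terms 2*c*c'*(blade product), which cancel blade by blade — e_{1234}: \frac{432}{2401} - \frac{432}{2401} = 0; e_{1245}: \frac{288}{2401} - \frac{288}{2401} = 0; e_{2345}: \frac{432}{2401} - \frac{432}{2401} = 0 — confirming B is simple. So B^2 = -\frac{9}{16}.
B^2 = -\frac{9}{16} — circular case — the even/odd split gives cos and sin: l = \frac{3}{4}, alpha*l = \pi, so exp(alpha B) = cos(\pi) + (sin(\pi)/(\frac{3}{4}))*B = -1 + (0)*B.
Answer: -1


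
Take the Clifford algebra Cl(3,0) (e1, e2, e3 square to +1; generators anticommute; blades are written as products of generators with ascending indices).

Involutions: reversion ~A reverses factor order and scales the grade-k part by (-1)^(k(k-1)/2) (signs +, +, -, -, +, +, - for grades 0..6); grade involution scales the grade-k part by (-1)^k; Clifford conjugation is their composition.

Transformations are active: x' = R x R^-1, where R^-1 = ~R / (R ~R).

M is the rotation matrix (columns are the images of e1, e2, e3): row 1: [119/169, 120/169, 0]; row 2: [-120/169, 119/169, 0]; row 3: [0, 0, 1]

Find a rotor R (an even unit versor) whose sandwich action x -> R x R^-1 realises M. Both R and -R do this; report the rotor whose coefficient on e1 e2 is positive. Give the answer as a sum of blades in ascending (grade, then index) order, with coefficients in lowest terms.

Method: write R = a + b12*e1 e2 + b13*e1 e3 + b23*e2 e3 with a^2 + b12^2 + b13^2 + b23^2 = 1 (so R^-1 = ~R). Expanding the columns R e_j ~R gives tr M = 4a^2 - 1 and, from the antisymmetric part, M21 - M12 = -4a*b12, M13 - M31 = 4a*b13, M32 - M23 = -4a*b23.
Here tr M = 407/169, so a^2 = (1 + tr M)/4 = 144/169 and a = ±12/13. Taking a = 12/13: M21 - M12 = -240/169, M13 - M31 = 0, M32 - M23 = 0, giving b12 = 5/13, b13 = 0, b23 = 0, i.e. R = 12/13 + 5/13*e1 e2.
Its e1 e2 coefficient is already positive.
Answer: 12/13 + 5/13*e1 e2. Recall the cover is two-to-one: with M of trace 407/169, both preimages act alike, and the stated e1 e2 sign chooses the sheet.


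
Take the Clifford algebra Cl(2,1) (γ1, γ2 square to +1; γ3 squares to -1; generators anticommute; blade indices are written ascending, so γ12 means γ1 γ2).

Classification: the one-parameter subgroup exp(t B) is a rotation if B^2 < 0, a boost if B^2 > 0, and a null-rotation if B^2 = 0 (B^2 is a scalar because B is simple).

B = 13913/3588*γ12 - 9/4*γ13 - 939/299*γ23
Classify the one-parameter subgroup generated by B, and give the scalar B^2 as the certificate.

B^2 term by term: the squares give (13913/3588)^2*(γ12)^2 + (-9/4)^2*(γ13)^2 + (-939/299)^2*(γ23)^2 = 193571569/12873744*(-1) + 81/16*(+1) + 881721/89401*(+1) = -1/9 (each basis 2-blade squares to minus the product of its generators' squares); cross terms between blades sharing an index anticommute and cancel. So B^2 = -1/9.
Answer: rotation, certificate B^2 = -1/9. Key observation: B^2 = -1/9 is a conjugation invariant, so its sign decides the class regardless of the surface form of B.


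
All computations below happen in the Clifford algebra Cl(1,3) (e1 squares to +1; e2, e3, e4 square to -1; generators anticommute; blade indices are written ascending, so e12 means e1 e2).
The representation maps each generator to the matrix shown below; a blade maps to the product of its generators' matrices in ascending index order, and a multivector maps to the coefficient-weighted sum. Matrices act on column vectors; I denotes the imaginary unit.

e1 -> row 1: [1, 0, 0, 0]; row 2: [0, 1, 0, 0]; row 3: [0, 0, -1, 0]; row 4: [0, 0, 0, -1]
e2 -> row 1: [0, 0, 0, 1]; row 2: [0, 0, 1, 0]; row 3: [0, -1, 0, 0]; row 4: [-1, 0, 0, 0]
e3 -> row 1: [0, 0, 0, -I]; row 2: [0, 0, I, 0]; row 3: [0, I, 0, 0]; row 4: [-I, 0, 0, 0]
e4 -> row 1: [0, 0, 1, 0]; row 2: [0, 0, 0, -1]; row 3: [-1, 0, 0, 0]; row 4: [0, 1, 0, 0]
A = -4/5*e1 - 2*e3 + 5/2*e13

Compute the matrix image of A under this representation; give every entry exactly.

Bivector images (products of the table entries): rho(e13) = rho(e1)rho(e3) = row 1: [0, 0, 0, -I]; row 2: [0, 0, I, 0]; row 3: [0, -I, 0, 0]; row 4: [I, 0, 0, 0].
M = (-4/5)*rho(e1) + (-2)*rho(e3) + (5/2)*rho(e13), summed entrywise:
Answer: row 1: [-4/5, 0, 0, -I/2]; row 2: [0, -4/5, I/2, 0]; row 3: [0, -9*I/2, 4/5, 0]; row 4: [9*I/2, 0, 0, 4/5]


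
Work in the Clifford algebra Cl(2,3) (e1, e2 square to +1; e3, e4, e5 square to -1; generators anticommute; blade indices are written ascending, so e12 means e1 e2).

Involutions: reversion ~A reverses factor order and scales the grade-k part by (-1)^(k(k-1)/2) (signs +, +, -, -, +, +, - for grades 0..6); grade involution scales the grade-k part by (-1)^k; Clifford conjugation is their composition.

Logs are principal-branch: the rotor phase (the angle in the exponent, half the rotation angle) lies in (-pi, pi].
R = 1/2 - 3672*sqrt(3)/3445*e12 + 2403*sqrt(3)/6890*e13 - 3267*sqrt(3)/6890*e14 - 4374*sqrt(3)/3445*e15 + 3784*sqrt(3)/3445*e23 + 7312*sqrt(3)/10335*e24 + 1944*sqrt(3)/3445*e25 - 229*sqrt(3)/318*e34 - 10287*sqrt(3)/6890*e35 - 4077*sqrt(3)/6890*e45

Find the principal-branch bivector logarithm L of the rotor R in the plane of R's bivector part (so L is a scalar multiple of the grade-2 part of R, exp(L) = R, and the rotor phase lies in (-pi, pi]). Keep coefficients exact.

The scalar part of R is 1/2, so the principal-branch rotor phase is pinned; divide the bivector part by its sine to get the unit plane — L is the phase times that plane.
Concretely: cos(phase) = 1/2 gives phase = ±pi/3, and since phase/sin(phase) is even the sign is immaterial: L = (phase/sin(phase)) * <R>_2 = (2*sqrt(3)*pi/9) * <R>_2.
Answer: -2448*pi/3445*e12 + 801*pi/3445*e13 - 1089*pi/3445*e14 - 2916*pi/3445*e15 + 7568*pi/10335*e23 + 14624*pi/31005*e24 + 1296*pi/3445*e25 - 229*pi/477*e34 - 3429*pi/3445*e35 - 1359*pi/3445*e45


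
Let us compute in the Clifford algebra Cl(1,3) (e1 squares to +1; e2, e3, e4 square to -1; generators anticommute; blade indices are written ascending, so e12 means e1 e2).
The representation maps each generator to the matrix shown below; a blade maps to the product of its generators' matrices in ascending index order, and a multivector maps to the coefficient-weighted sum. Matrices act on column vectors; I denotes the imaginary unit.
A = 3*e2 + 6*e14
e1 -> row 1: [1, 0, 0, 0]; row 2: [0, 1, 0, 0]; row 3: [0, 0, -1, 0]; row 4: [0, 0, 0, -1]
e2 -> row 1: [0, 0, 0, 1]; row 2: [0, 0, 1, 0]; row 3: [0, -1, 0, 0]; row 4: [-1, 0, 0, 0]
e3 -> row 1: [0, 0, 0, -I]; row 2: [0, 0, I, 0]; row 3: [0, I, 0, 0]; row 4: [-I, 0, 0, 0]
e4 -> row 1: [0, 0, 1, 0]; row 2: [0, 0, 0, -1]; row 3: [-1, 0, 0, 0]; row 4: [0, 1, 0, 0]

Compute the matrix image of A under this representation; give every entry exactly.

Bivector images (products of the table entries): rho(e14) = rho(e1)rho(e4) = row 1: [0, 0, 1, 0]; row 2: [0, 0, 0, -1]; row 3: [1, 0, 0, 0]; row 4: [0, -1, 0, 0].
M = (3)*rho(e2) + (6)*rho(e14), summed entrywise:
Answer: row 1: [0, 0, 6, 3]; row 2: [0, 0, 3, -6]; row 3: [6, -3, 0, 0]; row 4: [-3, -6, 0, 0]


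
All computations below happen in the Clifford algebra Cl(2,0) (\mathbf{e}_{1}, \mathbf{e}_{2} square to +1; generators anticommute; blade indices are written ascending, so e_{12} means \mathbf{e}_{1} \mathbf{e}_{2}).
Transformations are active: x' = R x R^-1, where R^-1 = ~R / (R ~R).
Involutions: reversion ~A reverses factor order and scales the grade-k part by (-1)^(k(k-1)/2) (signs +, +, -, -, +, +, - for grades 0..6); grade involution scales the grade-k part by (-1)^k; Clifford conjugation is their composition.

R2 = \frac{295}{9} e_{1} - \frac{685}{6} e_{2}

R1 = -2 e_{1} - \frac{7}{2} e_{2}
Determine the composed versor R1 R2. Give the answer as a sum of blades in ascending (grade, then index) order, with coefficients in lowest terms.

Distribute over the terms of R1 (each basis-blade product reordered to ascending indices, repeated generators contracted through their squares):
(-2 e_{1}) R2 = -\frac{590}{9} + \frac{685}{3} e_{12}
(-\frac{7}{2} e_{2}) R2 = \frac{4795}{12} + \frac{2065}{18} e_{12}
Summing the partial products and collecting blades:
Answer: \frac{12025}{36} + \frac{6175}{18} e_{12}


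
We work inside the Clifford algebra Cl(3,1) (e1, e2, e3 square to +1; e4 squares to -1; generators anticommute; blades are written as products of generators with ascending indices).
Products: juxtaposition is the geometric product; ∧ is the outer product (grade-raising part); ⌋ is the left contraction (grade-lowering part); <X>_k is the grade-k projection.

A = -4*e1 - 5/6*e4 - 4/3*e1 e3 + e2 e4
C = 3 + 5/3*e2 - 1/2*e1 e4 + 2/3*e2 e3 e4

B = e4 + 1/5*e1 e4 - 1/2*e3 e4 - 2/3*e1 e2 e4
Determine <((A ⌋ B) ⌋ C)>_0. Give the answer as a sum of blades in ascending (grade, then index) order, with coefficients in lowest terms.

step 1: 5/6 - 5/6*e1 + 5/12*e3 - 4/5*e4 - 5/9*e1 e2 + 8/3*e2 e4
step 2: 5/2 + 2/5*e1 + 25/18*e2 - 16/9*e3 + 5/12*e4 - 5/12*e1 e4 + 8/15*e2 e3 - 5/18*e2 e4 + 5/9*e2 e3 e4
step 3: 5/2
Answer: 5/2


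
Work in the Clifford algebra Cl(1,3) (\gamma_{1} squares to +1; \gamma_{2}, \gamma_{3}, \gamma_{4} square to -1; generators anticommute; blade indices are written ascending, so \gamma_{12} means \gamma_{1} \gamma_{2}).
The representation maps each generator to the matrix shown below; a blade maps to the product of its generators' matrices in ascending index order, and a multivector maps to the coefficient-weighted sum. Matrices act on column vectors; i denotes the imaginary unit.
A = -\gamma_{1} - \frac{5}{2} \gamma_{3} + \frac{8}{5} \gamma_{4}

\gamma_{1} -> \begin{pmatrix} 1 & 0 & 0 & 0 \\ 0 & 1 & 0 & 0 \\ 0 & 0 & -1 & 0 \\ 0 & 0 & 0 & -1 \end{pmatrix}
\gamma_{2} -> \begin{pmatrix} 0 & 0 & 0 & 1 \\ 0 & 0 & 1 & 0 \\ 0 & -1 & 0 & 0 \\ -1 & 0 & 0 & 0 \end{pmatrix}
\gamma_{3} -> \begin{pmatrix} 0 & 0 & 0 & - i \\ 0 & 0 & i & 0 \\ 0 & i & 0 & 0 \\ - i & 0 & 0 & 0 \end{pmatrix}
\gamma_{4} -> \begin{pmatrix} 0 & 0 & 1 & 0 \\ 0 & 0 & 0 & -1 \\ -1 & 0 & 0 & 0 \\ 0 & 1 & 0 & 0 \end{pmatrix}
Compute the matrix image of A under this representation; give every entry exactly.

M = (-1)*rho(\gamma_{1}) + (-\frac{5}{2})*rho(\gamma_{3}) + (\frac{8}{5})*rho(\gamma_{4}), summed entrywise:
Answer: \begin{pmatrix} -1 & 0 & \frac{8}{5} & \frac{5 i}{2} \\ 0 & -1 & - \frac{5 i}{2} & - \frac{8}{5} \\ - \frac{8}{5} & - \frac{5 i}{2} & 1 & 0 \\ \frac{5 i}{2} & \frac{8}{5} & 0 & 1 \end{pmatrix}


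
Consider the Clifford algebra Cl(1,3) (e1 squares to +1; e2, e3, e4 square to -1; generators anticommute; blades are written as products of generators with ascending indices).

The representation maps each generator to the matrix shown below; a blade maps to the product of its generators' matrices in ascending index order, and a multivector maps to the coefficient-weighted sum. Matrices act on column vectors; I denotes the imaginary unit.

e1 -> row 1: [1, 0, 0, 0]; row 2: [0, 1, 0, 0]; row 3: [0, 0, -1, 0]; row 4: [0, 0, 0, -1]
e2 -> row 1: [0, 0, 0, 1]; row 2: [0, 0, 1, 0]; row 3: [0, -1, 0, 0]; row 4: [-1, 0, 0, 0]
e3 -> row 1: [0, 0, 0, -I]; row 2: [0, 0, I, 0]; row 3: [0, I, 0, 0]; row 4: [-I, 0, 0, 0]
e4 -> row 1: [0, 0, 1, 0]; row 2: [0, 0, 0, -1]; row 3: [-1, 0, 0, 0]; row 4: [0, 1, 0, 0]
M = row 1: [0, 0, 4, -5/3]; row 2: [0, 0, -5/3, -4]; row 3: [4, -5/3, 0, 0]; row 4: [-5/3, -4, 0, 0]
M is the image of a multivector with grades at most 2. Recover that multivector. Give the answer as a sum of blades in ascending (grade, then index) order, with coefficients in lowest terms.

Method: the blade images are trace-orthogonal — tr(rho(e_A) rho(e_B)^-1) = 4 if A = B and 0 otherwise — and rho(e_A)^-1 = (e_A)^2 * rho(e_A) with (e_A)^2 = +1 or -1, so the coefficient of e_A in the preimage is (e_A)^2 * tr(M rho(e_A))/4.
Nonzero projections over blades of grade <= 2: e1 e2: (e1 e2)^2 = +1, tr(M rho(e1 e2)) = -20/3, coefficient -5/3; e1 e4: (e1 e4)^2 = +1, tr(M rho(e1 e4)) = 16, coefficient 4. Every other blade of grade <= 2 projects to 0.
Answer: -5/3*e1 e2 + 4*e1 e4


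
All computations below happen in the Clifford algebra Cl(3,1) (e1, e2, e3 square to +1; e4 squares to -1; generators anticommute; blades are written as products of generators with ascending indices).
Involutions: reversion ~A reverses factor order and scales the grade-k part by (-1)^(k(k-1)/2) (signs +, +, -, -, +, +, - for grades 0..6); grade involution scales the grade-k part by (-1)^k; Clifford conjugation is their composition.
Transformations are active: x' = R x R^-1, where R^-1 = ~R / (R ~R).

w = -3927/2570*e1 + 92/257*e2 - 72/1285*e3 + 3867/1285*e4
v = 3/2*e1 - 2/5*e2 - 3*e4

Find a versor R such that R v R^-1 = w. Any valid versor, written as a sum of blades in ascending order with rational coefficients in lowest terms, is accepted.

Equal squares first: v^2 = w^2 = -659/100. Then v + w = -36/1285*e1 - 54/1285*e2 - 72/1285*e3 + 12/1285*e4 is a versor taking v to w, provided it is invertible.
Answer: -36/1285*e1 - 54/1285*e2 - 72/1285*e3 + 12/1285*e4


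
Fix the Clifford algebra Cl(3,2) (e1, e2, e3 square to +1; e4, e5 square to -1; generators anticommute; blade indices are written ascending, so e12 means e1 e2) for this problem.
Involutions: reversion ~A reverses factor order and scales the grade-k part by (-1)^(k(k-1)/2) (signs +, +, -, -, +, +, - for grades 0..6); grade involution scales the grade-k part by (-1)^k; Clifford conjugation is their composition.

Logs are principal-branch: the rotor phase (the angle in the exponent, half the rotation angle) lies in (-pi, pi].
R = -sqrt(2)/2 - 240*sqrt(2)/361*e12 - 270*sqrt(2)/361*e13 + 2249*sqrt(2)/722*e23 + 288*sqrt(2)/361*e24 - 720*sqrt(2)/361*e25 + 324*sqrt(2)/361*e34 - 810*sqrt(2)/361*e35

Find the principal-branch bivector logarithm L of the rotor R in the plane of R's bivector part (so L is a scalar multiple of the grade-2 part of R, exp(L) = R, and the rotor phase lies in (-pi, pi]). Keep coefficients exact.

The scalar part of R is -sqrt(2)/2, so the principal-branch rotor phase is pinned; divide the bivector part by its sine to get the unit plane — L is the phase times that plane.
Concretely: cos(phase) = -sqrt(2)/2 gives phase = ±3*pi/4, and since phase/sin(phase) is even the sign is immaterial: L = (phase/sin(phase)) * <R>_2 = (3*sqrt(2)*pi/4) * <R>_2.
Answer: -360*pi/361*e12 - 405*pi/361*e13 + 6747*pi/1444*e23 + 432*pi/361*e24 - 1080*pi/361*e25 + 486*pi/361*e34 - 1215*pi/361*e35


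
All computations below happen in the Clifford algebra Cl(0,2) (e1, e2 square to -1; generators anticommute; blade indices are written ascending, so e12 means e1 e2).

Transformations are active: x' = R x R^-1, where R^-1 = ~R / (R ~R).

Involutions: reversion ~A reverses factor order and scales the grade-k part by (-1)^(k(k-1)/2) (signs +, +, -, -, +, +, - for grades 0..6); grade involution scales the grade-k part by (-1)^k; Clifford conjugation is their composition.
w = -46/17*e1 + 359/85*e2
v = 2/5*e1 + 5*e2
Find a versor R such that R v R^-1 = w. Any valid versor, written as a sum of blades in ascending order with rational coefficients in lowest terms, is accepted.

R = v + w = -196/85*e1 + 784/85*e2 works: the equal norms (-629/25) guarantee its sandwich swaps v into w.
Answer: -196/85*e1 + 784/85*e2


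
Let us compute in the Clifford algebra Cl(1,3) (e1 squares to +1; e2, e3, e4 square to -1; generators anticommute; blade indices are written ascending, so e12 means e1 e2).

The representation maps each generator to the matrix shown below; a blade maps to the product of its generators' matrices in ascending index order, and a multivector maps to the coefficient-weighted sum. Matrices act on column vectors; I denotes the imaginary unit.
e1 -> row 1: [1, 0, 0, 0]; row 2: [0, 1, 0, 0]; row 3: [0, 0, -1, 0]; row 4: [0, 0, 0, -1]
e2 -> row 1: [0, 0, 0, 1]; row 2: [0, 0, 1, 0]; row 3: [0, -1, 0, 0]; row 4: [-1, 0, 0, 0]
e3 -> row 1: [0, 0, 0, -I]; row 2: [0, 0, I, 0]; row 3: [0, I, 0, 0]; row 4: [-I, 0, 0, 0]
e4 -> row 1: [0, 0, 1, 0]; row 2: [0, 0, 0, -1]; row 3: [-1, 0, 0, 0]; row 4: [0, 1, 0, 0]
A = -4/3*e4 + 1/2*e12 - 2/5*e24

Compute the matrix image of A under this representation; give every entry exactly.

Bivector images (products of the table entries): rho(e12) = rho(e1)rho(e2) = row 1: [0, 0, 0, 1]; row 2: [0, 0, 1, 0]; row 3: [0, 1, 0, 0]; row 4: [1, 0, 0, 0]; rho(e24) = rho(e2)rho(e4) = row 1: [0, 1, 0, 0]; row 2: [-1, 0, 0, 0]; row 3: [0, 0, 0, 1]; row 4: [0, 0, -1, 0].
M = (-4/3)*rho(e4) + (1/2)*rho(e12) + (-2/5)*rho(e24), summed entrywise:
Answer: row 1: [0, -2/5, -4/3, 1/2]; row 2: [2/5, 0, 1/2, 4/3]; row 3: [4/3, 1/2, 0, -2/5]; row 4: [1/2, -4/3, 2/5, 0]


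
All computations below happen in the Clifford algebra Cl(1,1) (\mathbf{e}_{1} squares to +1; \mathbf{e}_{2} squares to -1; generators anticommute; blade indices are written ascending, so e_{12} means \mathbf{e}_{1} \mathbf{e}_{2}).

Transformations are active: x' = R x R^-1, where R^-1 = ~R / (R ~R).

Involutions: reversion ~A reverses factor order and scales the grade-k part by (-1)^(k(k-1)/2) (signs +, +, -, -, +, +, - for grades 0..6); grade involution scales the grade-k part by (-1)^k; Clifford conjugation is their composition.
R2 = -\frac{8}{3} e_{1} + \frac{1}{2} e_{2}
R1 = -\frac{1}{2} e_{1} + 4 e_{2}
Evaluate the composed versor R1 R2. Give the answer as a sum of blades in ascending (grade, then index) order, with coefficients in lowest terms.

Distribute over the terms of R1 (each basis-blade product reordered to ascending indices, repeated generators contracted through their squares):
(-\frac{1}{2} e_{1}) R2 = \frac{4}{3} - \frac{1}{4} e_{12}
(4 e_{2}) R2 = -2 + \frac{32}{3} e_{12}
Summing the partial products and collecting blades:
Answer: -\frac{2}{3} + \frac{125}{12} e_{12}


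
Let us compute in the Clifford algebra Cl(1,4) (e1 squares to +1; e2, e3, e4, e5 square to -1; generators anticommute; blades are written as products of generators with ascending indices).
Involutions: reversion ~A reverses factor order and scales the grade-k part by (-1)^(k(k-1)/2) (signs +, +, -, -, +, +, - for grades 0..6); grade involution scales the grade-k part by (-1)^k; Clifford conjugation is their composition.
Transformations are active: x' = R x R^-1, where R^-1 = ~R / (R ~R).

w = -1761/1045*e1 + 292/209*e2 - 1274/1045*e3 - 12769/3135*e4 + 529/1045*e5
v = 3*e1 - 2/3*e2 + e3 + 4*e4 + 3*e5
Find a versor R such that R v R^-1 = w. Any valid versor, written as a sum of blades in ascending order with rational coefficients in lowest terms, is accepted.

Key observation: q(v) = q(w) = -157/9 (sandwiches preserve the norm), so R = v + w = 1374/1045*e1 + 458/627*e2 - 229/1045*e3 - 229/3135*e4 + 3664/1045*e5 works whenever it is invertible — the component of v along it is kept and (v - w)/2 reverses, sending v to w.
Answer: 1374/1045*e1 + 458/627*e2 - 229/1045*e3 - 229/3135*e4 + 3664/1045*e5


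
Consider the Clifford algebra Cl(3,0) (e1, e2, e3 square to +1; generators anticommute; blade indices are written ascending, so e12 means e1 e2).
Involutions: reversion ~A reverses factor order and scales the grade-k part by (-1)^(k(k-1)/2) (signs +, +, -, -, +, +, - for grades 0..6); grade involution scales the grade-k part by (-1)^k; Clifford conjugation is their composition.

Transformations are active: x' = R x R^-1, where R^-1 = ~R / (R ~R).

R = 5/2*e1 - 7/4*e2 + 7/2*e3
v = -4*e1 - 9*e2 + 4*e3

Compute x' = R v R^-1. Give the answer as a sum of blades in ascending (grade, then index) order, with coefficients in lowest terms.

~R = 5/2*e1 - 7/4*e2 + 7/2*e3, and R ~R = 345/16, so R^-1 = ~R / (345/16).
R v = 79/4 - 59/2*e12 + 24*e13 + 49/2*e23
Answer: 592/69*e1 + 1999/345*e2 + 832/345*e3


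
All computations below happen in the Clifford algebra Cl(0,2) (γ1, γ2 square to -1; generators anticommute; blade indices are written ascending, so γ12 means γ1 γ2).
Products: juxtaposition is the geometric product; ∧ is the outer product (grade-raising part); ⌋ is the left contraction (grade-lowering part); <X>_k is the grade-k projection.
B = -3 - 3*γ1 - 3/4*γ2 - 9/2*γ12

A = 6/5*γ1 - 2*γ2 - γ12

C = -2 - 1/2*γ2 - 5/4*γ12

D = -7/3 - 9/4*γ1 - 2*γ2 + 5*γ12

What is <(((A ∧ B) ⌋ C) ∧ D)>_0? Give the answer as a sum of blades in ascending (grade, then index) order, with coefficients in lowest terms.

step 1: -18/5*γ1 + 6*γ2 - 39/10*γ12
step 2: -15/8 - 15/2*γ1 - 9/2*γ2
step 3: 35/8 + 695/32*γ1 + 57/4*γ2 - 9/2*γ12
step 4: 35/8
Answer: 35/8


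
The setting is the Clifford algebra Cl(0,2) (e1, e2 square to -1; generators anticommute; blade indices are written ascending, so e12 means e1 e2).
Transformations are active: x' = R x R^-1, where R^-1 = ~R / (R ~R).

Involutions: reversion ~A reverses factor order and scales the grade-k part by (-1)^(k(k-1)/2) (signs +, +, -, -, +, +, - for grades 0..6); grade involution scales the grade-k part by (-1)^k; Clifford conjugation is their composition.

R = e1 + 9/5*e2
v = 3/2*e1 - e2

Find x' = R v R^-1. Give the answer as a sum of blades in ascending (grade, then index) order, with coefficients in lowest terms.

~R = e1 + 9/5*e2, and R ~R = -106/25, so R^-1 = ~R / (-106/25).
R v = 3/10 - 37/10*e12
Answer: -87/53*e1 + 79/106*e2


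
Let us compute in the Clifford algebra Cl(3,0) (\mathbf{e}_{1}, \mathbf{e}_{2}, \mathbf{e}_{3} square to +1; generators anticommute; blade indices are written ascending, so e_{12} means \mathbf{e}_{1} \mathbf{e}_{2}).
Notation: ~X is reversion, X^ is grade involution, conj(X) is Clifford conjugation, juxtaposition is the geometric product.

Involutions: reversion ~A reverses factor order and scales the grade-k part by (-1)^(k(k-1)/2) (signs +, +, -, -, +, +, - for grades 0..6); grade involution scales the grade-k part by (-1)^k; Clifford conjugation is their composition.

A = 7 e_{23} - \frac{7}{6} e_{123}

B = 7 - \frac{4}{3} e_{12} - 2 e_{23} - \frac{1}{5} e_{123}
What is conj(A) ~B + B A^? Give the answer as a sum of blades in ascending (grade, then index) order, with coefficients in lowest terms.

first term: \frac{427}{30} + \frac{56}{15} e_{1} + \frac{14}{9} e_{3} + \frac{28}{3} e_{13} - 49 e_{23} - \frac{49}{6} e_{123}
second term: \frac{427}{30} + \frac{56}{15} e_{1} + \frac{14}{9} e_{3} - \frac{28}{3} e_{13} + 49 e_{23} + \frac{49}{6} e_{123}
Answer: \frac{427}{15} + \frac{112}{15} e_{1} + \frac{28}{9} e_{3}


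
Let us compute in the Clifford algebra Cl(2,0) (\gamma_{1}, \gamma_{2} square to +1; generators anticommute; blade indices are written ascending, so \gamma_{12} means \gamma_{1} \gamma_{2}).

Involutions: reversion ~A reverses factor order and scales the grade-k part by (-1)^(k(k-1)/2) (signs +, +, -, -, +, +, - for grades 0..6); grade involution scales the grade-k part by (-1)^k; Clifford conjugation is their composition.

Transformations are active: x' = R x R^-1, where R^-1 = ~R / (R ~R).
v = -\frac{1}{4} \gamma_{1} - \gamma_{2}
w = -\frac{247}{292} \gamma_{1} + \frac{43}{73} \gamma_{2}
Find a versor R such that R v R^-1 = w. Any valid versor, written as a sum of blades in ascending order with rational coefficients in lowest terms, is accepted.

Since q(v) = q(w) = \frac{17}{16}, the sum R = v + w = -\frac{80}{73} \gamma_{1} - \frac{30}{73} \gamma_{2} does the job whenever invertible.
Answer: -\frac{80}{73} \gamma_{1} - \frac{30}{73} \gamma_{2}


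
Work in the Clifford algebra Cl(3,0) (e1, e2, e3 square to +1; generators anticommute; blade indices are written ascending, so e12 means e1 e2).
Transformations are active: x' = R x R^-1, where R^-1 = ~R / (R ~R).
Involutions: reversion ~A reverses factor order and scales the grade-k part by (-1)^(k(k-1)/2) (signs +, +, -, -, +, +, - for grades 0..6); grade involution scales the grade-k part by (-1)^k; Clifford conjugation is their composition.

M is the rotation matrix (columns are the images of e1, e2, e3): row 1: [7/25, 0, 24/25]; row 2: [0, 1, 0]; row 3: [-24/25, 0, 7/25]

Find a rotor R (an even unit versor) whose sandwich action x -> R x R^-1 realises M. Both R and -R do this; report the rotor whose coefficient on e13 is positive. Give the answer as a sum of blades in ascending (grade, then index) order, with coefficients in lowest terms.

Method: write R = a + b12*e12 + b13*e13 + b23*e23 with a^2 + b12^2 + b13^2 + b23^2 = 1 (so R^-1 = ~R). Expanding the columns R e_j ~R gives tr M = 4a^2 - 1 and, from the antisymmetric part, M21 - M12 = -4a*b12, M13 - M31 = 4a*b13, M32 - M23 = -4a*b23.
Here tr M = 39/25, so a^2 = (1 + tr M)/4 = 16/25 and a = ±4/5. Taking a = 4/5: M21 - M12 = 0, M13 - M31 = 48/25, M32 - M23 = 0, giving b12 = 0, b13 = 3/5, b23 = 0, i.e. R = 4/5 + 3/5*e13.
Its e13 coefficient is already positive.
Answer: 4/5 + 3/5*e13. Note: both R and -R realise this M (trace 39/25); the covering map identifies them, and the e13-coefficient sign is the tie-breaker.


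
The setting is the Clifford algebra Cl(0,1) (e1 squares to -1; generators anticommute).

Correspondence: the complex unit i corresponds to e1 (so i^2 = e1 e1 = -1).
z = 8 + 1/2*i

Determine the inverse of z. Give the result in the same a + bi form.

In blades: z = 8 + 1/2*e1.
With qbar = 8 - 1/2*e1 (scalar fixed, mapped units negated), z qbar = 257/4 (the sum of squared coefficients), so z^-1 = qbar / (257/4) = 32/257 - 2/257*e1; translating back:
Answer: 32/257 - 2/257*i
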